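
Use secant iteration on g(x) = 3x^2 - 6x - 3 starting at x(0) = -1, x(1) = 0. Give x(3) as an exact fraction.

-3/7

g(-1) = 6, g(0) = -3. x(2) = 0 - (-3)·(0 - (-1))/((-3) - 6) = -1/3.
g(0) = -3, g(-1/3) = -2/3. x(3) = (-1/3) - (-2/3)·((-1/3) - 0)/((-2/3) - (-3)) = -3/7.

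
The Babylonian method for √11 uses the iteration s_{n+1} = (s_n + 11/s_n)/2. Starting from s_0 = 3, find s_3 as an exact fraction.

79201/23880

s_1 = (3 + 11/3)/2 = 10/3.
s_2 = (10/3 + 11/(10/3))/2 = 199/60.
s_3 = (199/60 + 11/(199/60))/2 = 79201/23880.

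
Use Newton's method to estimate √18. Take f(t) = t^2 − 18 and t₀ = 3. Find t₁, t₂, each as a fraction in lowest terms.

f'(t) = 2t.
f(3) = −9, f'(3) = 6, so t₁ = 3 − (−9)/6 = 9/2.
f(9/2) = 9/4, f'(9/2) = 9, so t₂ = (9/2) − (9/4)/9 = 17/4.

t₁ = 9/2, t₂ = 17/4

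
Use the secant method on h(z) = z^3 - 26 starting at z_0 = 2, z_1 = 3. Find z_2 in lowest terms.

h(2) = -18, h(3) = 1. z_2 = 3 - 1·(3 - 2)/(1 - (-18)) = 56/19.

56/19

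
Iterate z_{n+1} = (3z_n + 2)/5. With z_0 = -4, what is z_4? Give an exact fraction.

44/125

z_1 = (3·(-4) + 2)/5 = -2.
z_2 = (3·(-2) + 2)/5 = -4/5.
z_3 = (3·(-4/5) + 2)/5 = -2/25.
z_4 = (3·(-2/25) + 2)/5 = 44/125.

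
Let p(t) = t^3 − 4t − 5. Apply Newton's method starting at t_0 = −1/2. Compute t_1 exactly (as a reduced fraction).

p'(t) = 3t^2 − 4.
p(−1/2) = −25/8, p'(−1/2) = −13/4, so t_1 = (−1/2) − (−25/8)/(−13/4) = −19/13.

−19/13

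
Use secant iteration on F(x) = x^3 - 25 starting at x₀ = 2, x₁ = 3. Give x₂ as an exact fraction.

F(2) = -17, F(3) = 2. x₂ = 3 - 2·(3 - 2)/(2 - (-17)) = 55/19.

55/19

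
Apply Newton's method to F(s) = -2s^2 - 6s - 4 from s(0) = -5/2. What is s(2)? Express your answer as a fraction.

F'(s) = -4s - 6.
F(-5/2) = -3/2, F'(-5/2) = 4, so s(1) = (-5/2) - (-3/2)/4 = -17/8.
F(-17/8) = -9/32, F'(-17/8) = 5/2, so s(2) = (-17/8) - (-9/32)/(5/2) = -161/80.

-161/80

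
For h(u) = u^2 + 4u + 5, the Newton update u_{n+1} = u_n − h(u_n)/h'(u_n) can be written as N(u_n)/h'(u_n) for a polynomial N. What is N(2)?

h'(u) = 2u + 4.
N(u) = u·h'(u) − h(u) = u·(2u + 4) − (u^2 + 4u + 5) = u^2 − 5.
N(2) = −1.

−1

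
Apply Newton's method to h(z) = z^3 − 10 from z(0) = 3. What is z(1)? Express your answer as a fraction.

64/27

h'(z) = 3z^2.
h(3) = 17, h'(3) = 27, so z(1) = 3 − 17/27 = 64/27.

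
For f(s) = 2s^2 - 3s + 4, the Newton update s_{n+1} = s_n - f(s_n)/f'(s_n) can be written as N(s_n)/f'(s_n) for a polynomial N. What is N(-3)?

f'(s) = 4s - 3.
N(s) = s·f'(s) - f(s) = s·(4s - 3) - (2s^2 - 3s + 4) = 2s^2 - 4.
N(-3) = 14.

14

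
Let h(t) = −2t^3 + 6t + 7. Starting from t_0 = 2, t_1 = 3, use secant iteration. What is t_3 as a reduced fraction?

h(2) = 3, h(3) = −29. t_2 = 3 − (−29)·(3 − 2)/((−29) − 3) = 67/32.
h(3) = −29, h(67/32) = 19749/16384. t_3 = (67/32) − (19749/16384)·((67/32) − 3)/((19749/16384) − (−29)) = 36347/17065.

36347/17065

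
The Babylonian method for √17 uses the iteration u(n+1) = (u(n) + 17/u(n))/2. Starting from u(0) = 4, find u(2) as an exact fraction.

2177/528

u(1) = (4 + 17/4)/2 = 33/8.
u(2) = (33/8 + 17/(33/8))/2 = 2177/528.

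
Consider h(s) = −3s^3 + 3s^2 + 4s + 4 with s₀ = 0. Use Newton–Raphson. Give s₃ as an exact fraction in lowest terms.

h'(s) = −9s^2 + 6s + 4.
h(0) = 4, h'(0) = 4, so s₁ = 0 − 4/4 = −1.
h(−1) = 6, h'(−1) = −11, so s₂ = (−1) − 6/(−11) = −5/11.
h(−5/11) = 4104/1331, h'(−5/11) = −71/121, so s₃ = (−5/11) − (4104/1331)/(−71/121) = 3749/781.

3749/781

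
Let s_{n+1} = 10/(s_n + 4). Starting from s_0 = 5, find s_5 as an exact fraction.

3890/2241

s_1 = 10/(5 + 4) = 10/9.
s_2 = 10/(10/9 + 4) = 45/23.
s_3 = 10/(45/23 + 4) = 230/137.
s_4 = 10/(230/137 + 4) = 685/389.
s_5 = 10/(685/389 + 4) = 3890/2241.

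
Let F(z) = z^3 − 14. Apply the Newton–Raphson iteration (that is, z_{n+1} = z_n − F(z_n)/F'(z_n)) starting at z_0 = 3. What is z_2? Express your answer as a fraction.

F'(z) = 3z^2.
F(3) = 13, F'(3) = 27, so z_1 = 3 − 13/27 = 68/27.
F(68/27) = 38870/19683, F'(68/27) = 4624/243, so z_2 = (68/27) − (38870/19683)/(4624/243) = 452213/187272.

452213/187272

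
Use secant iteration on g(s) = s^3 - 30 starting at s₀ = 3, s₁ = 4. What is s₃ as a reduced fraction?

80271/25886

g(3) = -3, g(4) = 34. s₂ = 4 - 34·(4 - 3)/(34 - (-3)) = 114/37.
g(4) = 34, g(114/37) = -38046/50653. s₃ = (114/37) - (-38046/50653)·((114/37) - 4)/((-38046/50653) - 34) = 80271/25886.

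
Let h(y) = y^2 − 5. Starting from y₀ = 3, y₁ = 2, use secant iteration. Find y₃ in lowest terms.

h(3) = 4, h(2) = −1. y₂ = 2 − (−1)·(2 − 3)/((−1) − 4) = 11/5.
h(2) = −1, h(11/5) = −4/25. y₃ = (11/5) − (−4/25)·((11/5) − 2)/((−4/25) − (−1)) = 47/21.

47/21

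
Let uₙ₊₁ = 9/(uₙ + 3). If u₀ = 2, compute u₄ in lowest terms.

13/7

u₁ = 9/(2 + 3) = 9/5.
u₂ = 9/(9/5 + 3) = 15/8.
u₃ = 9/(15/8 + 3) = 24/13.
u₄ = 9/(24/13 + 3) = 13/7.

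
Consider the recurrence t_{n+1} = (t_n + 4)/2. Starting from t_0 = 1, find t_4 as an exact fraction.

t_1 = (1 + 4)/2 = 5/2.
t_2 = ((5/2) + 4)/2 = 13/4.
t_3 = ((13/4) + 4)/2 = 29/8.
t_4 = ((29/8) + 4)/2 = 61/16.

61/16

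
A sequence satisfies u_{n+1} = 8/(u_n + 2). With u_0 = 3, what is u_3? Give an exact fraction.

36/19

u_1 = 8/(3 + 2) = 8/5.
u_2 = 8/(8/5 + 2) = 20/9.
u_3 = 8/(20/9 + 2) = 36/19.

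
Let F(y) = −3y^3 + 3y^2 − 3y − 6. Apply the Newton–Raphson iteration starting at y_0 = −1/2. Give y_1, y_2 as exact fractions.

y_1 = −10/11, y_2 = −5762/7051

F'(y) = −9y^2 + 6y − 3.
F(−1/2) = −27/8, F'(−1/2) = −33/4, so y_1 = (−1/2) − (−27/8)/(−33/4) = −10/11.
F(−10/11) = 1944/1331, F'(−10/11) = −1923/121, so y_2 = (−10/11) − (1944/1331)/(−1923/121) = −5762/7051.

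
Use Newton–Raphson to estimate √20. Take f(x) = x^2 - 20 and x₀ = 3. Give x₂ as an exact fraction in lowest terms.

1561/348

f'(x) = 2x.
f(3) = -11, f'(3) = 6, so x₁ = 3 - (-11)/6 = 29/6.
f(29/6) = 121/36, f'(29/6) = 29/3, so x₂ = (29/6) - (121/36)/(29/3) = 1561/348.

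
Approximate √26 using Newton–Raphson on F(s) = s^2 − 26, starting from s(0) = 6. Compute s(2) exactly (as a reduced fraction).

F'(s) = 2s.
F(6) = 10, F'(6) = 12, so s(1) = 6 − 10/12 = 31/6.
F(31/6) = 25/36, F'(31/6) = 31/3, so s(2) = (31/6) − (25/36)/(31/3) = 1897/372.

1897/372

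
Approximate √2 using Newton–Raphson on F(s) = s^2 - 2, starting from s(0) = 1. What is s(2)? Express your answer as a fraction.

F'(s) = 2s.
F(1) = -1, F'(1) = 2, so s(1) = 1 - (-1)/2 = 3/2.
F(3/2) = 1/4, F'(3/2) = 3, so s(2) = (3/2) - (1/4)/3 = 17/12.

17/12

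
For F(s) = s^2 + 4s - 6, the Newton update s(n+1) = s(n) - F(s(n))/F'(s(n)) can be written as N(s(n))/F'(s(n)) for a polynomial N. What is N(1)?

7

F'(s) = 2s + 4.
N(s) = s·F'(s) - F(s) = s·(2s + 4) - (s^2 + 4s - 6) = s^2 + 6.
N(1) = 7.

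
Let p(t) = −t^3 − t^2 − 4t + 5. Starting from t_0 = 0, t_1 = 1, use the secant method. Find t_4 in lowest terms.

22802005/25822189

p(0) = 5, p(1) = −1. t_2 = 1 − (−1)·(1 − 0)/((−1) − 5) = 5/6.
p(1) = −1, p(5/6) = 85/216. t_3 = (5/6) − (85/216)·((5/6) − 1)/((85/216) − (−1)) = 265/301.
p(5/6) = 85/216, p(265/301) = 570095/27270901. t_4 = (265/301) − (570095/27270901)·((265/301) − (5/6))/((570095/27270901) − (85/216)) = 22802005/25822189.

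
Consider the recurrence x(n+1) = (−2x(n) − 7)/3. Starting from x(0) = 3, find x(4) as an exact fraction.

x(1) = (−2·3 − 7)/3 = −13/3.
x(2) = (−2·(−13/3) − 7)/3 = 5/9.
x(3) = (−2·(5/9) − 7)/3 = −73/27.
x(4) = (−2·(−73/27) − 7)/3 = −43/81.

−43/81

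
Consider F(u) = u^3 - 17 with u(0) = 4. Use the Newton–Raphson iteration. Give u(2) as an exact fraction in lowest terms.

3988657/1513800

F'(u) = 3u^2.
F(4) = 47, F'(4) = 48, so u(1) = 4 - 47/48 = 145/48.
F(145/48) = 1168561/110592, F'(145/48) = 21025/768, so u(2) = (145/48) - (1168561/110592)/(21025/768) = 3988657/1513800.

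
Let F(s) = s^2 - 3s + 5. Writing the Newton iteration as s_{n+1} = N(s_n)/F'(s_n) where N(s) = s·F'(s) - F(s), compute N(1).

-4

F'(s) = 2s - 3.
N(s) = s·F'(s) - F(s) = s·(2s - 3) - (s^2 - 3s + 5) = s^2 - 5.
N(1) = -4.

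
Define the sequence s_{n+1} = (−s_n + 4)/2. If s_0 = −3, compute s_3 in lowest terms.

s_1 = (−(−3) + 4)/2 = 7/2.
s_2 = (−(7/2) + 4)/2 = 1/4.
s_3 = (−(1/4) + 4)/2 = 15/8.

15/8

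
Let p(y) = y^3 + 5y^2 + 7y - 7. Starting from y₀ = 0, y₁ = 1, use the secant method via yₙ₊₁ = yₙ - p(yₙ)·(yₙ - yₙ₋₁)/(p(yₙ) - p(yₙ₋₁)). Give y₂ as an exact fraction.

7/13

p(0) = -7, p(1) = 6. y₂ = 1 - 6·(1 - 0)/(6 - (-7)) = 7/13.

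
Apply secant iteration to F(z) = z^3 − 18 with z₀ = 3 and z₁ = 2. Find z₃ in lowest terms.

F(3) = 9, F(2) = −10. z₂ = 2 − (−10)·(2 − 3)/((−10) − 9) = 48/19.
F(2) = −10, F(48/19) = −12870/6859. z₃ = (48/19) − (−12870/6859)·((48/19) − 2)/((−12870/6859) − (−10)) = 7377/2786.

7377/2786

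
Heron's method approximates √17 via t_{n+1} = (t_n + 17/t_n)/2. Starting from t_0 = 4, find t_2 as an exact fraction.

t_1 = (4 + 17/4)/2 = 33/8.
t_2 = (33/8 + 17/(33/8))/2 = 2177/528.

2177/528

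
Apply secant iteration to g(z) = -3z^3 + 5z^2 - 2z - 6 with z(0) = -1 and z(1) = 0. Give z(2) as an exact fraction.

g(-1) = 4, g(0) = -6. z(2) = 0 - (-6)·(0 - (-1))/((-6) - 4) = -3/5.

-3/5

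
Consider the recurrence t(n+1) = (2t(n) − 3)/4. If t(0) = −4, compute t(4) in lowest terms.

t(1) = (2·(−4) − 3)/4 = −11/4.
t(2) = (2·(−11/4) − 3)/4 = −17/8.
t(3) = (2·(−17/8) − 3)/4 = −29/16.
t(4) = (2·(−29/16) − 3)/4 = −53/32.

−53/32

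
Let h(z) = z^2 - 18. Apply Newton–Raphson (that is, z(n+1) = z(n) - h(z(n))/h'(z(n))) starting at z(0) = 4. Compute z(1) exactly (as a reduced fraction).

h'(z) = 2z.
h(4) = -2, h'(4) = 8, so z(1) = 4 - (-2)/8 = 17/4.

17/4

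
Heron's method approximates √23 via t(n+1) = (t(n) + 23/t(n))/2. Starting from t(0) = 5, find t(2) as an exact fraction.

1151/240

t(1) = (5 + 23/5)/2 = 24/5.
t(2) = (24/5 + 23/(24/5))/2 = 1151/240.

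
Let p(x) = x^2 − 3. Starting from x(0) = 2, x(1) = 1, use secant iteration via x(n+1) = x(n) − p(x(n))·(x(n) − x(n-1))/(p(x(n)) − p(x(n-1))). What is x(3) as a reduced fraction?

7/4

p(2) = 1, p(1) = −2. x(2) = 1 − (−2)·(1 − 2)/((−2) − 1) = 5/3.
p(1) = −2, p(5/3) = −2/9. x(3) = (5/3) − (−2/9)·((5/3) − 1)/((−2/9) − (−2)) = 7/4.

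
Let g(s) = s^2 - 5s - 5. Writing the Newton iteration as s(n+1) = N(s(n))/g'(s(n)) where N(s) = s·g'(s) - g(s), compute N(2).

9

g'(s) = 2s - 5.
N(s) = s·g'(s) - g(s) = s·(2s - 5) - (s^2 - 5s - 5) = s^2 + 5.
N(2) = 9.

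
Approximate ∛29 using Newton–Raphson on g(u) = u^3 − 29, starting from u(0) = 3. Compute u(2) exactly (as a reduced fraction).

g'(u) = 3u^2.
g(3) = −2, g'(3) = 27, so u(1) = 3 − (−2)/27 = 83/27.
g(83/27) = 980/19683, g'(83/27) = 6889/243, so u(2) = (83/27) − (980/19683)/(6889/243) = 1714381/558009.

1714381/558009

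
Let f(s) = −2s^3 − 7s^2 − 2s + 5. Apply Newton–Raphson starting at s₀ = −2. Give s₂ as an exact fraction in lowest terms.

−25/14

f'(s) = −6s^2 − 14s − 2.
f(−2) = −3, f'(−2) = 2, so s₁ = (−2) − (−3)/2 = −1/2.
f(−1/2) = 9/2, f'(−1/2) = 7/2, so s₂ = (−1/2) − (9/2)/(7/2) = −25/14.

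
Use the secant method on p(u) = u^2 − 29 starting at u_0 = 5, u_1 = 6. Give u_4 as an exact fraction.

p(5) = −4, p(6) = 7. u_2 = 6 − 7·(6 − 5)/(7 − (−4)) = 59/11.
p(6) = 7, p(59/11) = −28/121. u_3 = (59/11) − (−28/121)·((59/11) − 6)/((−28/121) − 7) = 673/125.
p(59/11) = −28/121, p(673/125) = −196/15625. u_4 = (673/125) − (−196/15625)·((673/125) − (59/11))/((−196/15625) − (−28/121)) = 39791/7389.

39791/7389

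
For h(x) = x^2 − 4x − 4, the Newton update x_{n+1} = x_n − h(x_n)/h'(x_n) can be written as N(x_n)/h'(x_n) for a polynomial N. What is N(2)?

8

h'(x) = 2x − 4.
N(x) = x·h'(x) − h(x) = x·(2x − 4) − (x^2 − 4x − 4) = x^2 + 4.
N(2) = 8.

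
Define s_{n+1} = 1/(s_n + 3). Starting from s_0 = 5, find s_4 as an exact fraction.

83/274

s_1 = 1/(5 + 3) = 1/8.
s_2 = 1/(1/8 + 3) = 8/25.
s_3 = 1/(8/25 + 3) = 25/83.
s_4 = 1/(25/83 + 3) = 83/274.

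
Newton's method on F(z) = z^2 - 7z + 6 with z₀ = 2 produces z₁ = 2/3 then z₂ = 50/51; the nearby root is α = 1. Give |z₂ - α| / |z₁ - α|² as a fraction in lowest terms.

3/17

z₁ - α = 2/3 - 1 = -1/3, so |z₁ - α| = 1/3.
z₂ - α = 50/51 - 1 = -1/51, so |z₂ - α| = 1/51.
|z₁ - α|² = 1/9.
Ratio = (1/51) / (1/9) = 3/17.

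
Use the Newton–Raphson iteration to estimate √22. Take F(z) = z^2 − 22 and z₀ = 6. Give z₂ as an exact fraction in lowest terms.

1633/348

F'(z) = 2z.
F(6) = 14, F'(6) = 12, so z₁ = 6 − 14/12 = 29/6.
F(29/6) = 49/36, F'(29/6) = 29/3, so z₂ = (29/6) − (49/36)/(29/3) = 1633/348.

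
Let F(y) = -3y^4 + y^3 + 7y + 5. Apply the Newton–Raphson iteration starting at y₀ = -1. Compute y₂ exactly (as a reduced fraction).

F'(y) = -12y^3 + 3y^2 + 7.
F(-1) = -6, F'(-1) = 22, so y₁ = (-1) - (-6)/22 = -8/11.
F(-8/11) = -19251/14641, F'(-8/11) = 17573/1331, so y₂ = (-8/11) - (-19251/14641)/(17573/1331) = -121333/193303.

-121333/193303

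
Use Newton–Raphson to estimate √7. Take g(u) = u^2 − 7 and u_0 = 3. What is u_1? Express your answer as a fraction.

g'(u) = 2u.
g(3) = 2, g'(3) = 6, so u_1 = 3 − 2/6 = 8/3.

8/3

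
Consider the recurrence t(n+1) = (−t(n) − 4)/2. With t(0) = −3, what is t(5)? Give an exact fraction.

t(1) = (−(−3) − 4)/2 = −1/2.
t(2) = (−(−1/2) − 4)/2 = −7/4.
t(3) = (−(−7/4) − 4)/2 = −9/8.
t(4) = (−(−9/8) − 4)/2 = −23/16.
t(5) = (−(−23/16) − 4)/2 = −41/32.

−41/32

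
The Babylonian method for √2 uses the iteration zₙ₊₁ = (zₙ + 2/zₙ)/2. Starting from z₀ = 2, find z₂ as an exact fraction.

z₁ = (2 + 2/2)/2 = 3/2.
z₂ = (3/2 + 2/(3/2))/2 = 17/12.

17/12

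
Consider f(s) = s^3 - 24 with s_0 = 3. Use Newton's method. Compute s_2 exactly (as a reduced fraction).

f'(s) = 3s^2.
f(3) = 3, f'(3) = 27, so s_1 = 3 - 3/27 = 26/9.
f(26/9) = 80/729, f'(26/9) = 676/27, so s_2 = (26/9) - (80/729)/(676/27) = 13162/4563.

13162/4563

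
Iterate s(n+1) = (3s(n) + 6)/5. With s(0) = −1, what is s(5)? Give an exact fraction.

8403/3125

s(1) = (3·(−1) + 6)/5 = 3/5.
s(2) = (3·(3/5) + 6)/5 = 39/25.
s(3) = (3·(39/25) + 6)/5 = 267/125.
s(4) = (3·(267/125) + 6)/5 = 1551/625.
s(5) = (3·(1551/625) + 6)/5 = 8403/3125.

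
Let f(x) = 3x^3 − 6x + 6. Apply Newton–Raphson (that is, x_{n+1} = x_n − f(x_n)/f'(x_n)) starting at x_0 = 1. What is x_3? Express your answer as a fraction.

f'(x) = 9x^2 − 6.
f(1) = 3, f'(1) = 3, so x_1 = 1 − 3/3 = 0.
f(0) = 6, f'(0) = −6, so x_2 = 0 − 6/(−6) = 1.
f(1) = 3, f'(1) = 3, so x_3 = 1 − 3/3 = 0.

0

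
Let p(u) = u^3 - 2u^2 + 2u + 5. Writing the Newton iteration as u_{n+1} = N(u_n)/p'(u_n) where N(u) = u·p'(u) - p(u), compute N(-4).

-165

p'(u) = 3u^2 - 4u + 2.
N(u) = u·p'(u) - p(u) = u·(3u^2 - 4u + 2) - (u^3 - 2u^2 + 2u + 5) = 2u^3 - 2u^2 - 5.
N(-4) = -165.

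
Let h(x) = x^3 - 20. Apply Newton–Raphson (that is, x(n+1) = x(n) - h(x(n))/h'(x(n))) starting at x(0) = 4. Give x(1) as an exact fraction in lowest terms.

37/12

h'(x) = 3x^2.
h(4) = 44, h'(4) = 48, so x(1) = 4 - 44/48 = 37/12.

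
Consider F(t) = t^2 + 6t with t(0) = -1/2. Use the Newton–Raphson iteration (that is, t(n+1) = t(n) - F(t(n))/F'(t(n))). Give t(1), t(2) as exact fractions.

t(1) = 1/20, t(2) = 1/2440

F'(t) = 2t + 6.
F(-1/2) = -11/4, F'(-1/2) = 5, so t(1) = (-1/2) - (-11/4)/5 = 1/20.
F(1/20) = 121/400, F'(1/20) = 61/10, so t(2) = (1/20) - (121/400)/(61/10) = 1/2440.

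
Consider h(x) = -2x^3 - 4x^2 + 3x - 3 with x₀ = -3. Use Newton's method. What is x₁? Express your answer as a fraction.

h'(x) = -6x^2 - 8x + 3.
h(-3) = 6, h'(-3) = -27, so x₁ = (-3) - 6/(-27) = -25/9.

-25/9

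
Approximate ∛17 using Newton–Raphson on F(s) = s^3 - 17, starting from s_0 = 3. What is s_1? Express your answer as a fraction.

71/27

F'(s) = 3s^2.
F(3) = 10, F'(3) = 27, so s_1 = 3 - 10/27 = 71/27.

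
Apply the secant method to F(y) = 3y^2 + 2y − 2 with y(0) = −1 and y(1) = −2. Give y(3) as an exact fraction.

F(−1) = −1, F(−2) = 6. y(2) = (−2) − 6·((−2) − (−1))/(6 − (−1)) = −8/7.
F(−2) = 6, F(−8/7) = −18/49. y(3) = (−8/7) − (−18/49)·((−8/7) − (−2))/((−18/49) − 6) = −31/26.

−31/26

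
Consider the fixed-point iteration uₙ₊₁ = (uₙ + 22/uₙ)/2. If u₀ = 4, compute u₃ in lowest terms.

u₁ = (4 + 22/4)/2 = 19/4.
u₂ = (19/4 + 22/(19/4))/2 = 713/152.
u₃ = (713/152 + 22/(713/152))/2 = 1016657/216752.

1016657/216752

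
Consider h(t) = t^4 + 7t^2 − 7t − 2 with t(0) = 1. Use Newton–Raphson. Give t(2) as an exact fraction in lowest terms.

213458/197153

h'(t) = 4t^3 + 14t − 7.
h(1) = −1, h'(1) = 11, so t(1) = 1 − (−1)/11 = 12/11.
h(12/11) = 1618/14641, h'(12/11) = 17923/1331, so t(2) = (12/11) − (1618/14641)/(17923/1331) = 213458/197153.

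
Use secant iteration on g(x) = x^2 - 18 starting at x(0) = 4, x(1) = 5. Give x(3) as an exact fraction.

g(4) = -2, g(5) = 7. x(2) = 5 - 7·(5 - 4)/(7 - (-2)) = 38/9.
g(5) = 7, g(38/9) = -14/81. x(3) = (38/9) - (-14/81)·((38/9) - 5)/((-14/81) - 7) = 352/83.

352/83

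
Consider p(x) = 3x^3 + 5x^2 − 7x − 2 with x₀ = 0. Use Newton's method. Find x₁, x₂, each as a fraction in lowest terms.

x₁ = −2/7, x₂ = −778/3129

p'(x) = 9x^2 + 10x − 7.
p(0) = −2, p'(0) = −7, so x₁ = 0 − (−2)/(−7) = −2/7.
p(−2/7) = 116/343, p'(−2/7) = −447/49, so x₂ = (−2/7) − (116/343)/(−447/49) = −778/3129.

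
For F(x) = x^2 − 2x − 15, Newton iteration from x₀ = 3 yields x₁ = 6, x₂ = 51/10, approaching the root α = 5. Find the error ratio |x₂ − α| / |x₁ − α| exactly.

1/10

x₁ − α = 6 − 5 = 1, so |x₁ − α| = 1.
x₂ − α = 51/10 − 5 = 1/10, so |x₂ − α| = 1/10.
Ratio = (1/10) / 1 = 1/10.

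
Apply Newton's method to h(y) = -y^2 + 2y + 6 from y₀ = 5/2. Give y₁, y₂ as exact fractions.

h'(y) = -2y + 2.
h(5/2) = 19/4, h'(5/2) = -3, so y₁ = (5/2) - (19/4)/(-3) = 49/12.
h(49/12) = -361/144, h'(49/12) = -37/6, so y₂ = (49/12) - (-361/144)/(-37/6) = 3265/888.

y₁ = 49/12, y₂ = 3265/888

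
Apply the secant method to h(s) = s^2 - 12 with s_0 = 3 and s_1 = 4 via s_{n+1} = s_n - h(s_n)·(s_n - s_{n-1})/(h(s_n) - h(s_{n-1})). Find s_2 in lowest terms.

h(3) = -3, h(4) = 4. s_2 = 4 - 4·(4 - 3)/(4 - (-3)) = 24/7.

24/7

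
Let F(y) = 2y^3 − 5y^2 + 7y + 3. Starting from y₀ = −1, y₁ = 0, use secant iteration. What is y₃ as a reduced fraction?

−147/400

F(−1) = −11, F(0) = 3. y₂ = 0 − 3·(0 − (−1))/(3 − (−11)) = −3/14.
F(0) = 3, F(−3/14) = 429/343. y₃ = (−3/14) − (429/343)·((−3/14) − 0)/((429/343) − 3) = −147/400.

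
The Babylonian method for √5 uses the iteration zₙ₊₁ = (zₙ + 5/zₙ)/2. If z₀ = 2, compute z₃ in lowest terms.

51841/23184

z₁ = (2 + 5/2)/2 = 9/4.
z₂ = (9/4 + 5/(9/4))/2 = 161/72.
z₃ = (161/72 + 5/(161/72))/2 = 51841/23184.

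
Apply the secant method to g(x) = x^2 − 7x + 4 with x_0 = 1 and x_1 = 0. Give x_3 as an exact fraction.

12/19

g(1) = −2, g(0) = 4. x_2 = 0 − 4·(0 − 1)/(4 − (−2)) = 2/3.
g(0) = 4, g(2/3) = −2/9. x_3 = (2/3) − (−2/9)·((2/3) − 0)/((−2/9) − 4) = 12/19.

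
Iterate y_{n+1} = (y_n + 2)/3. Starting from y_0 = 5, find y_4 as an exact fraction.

y_1 = (5 + 2)/3 = 7/3.
y_2 = ((7/3) + 2)/3 = 13/9.
y_3 = ((13/9) + 2)/3 = 31/27.
y_4 = ((31/27) + 2)/3 = 85/81.

85/81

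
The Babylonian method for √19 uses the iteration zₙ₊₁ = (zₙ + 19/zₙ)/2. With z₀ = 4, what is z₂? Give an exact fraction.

2441/560

z₁ = (4 + 19/4)/2 = 35/8.
z₂ = (35/8 + 19/(35/8))/2 = 2441/560.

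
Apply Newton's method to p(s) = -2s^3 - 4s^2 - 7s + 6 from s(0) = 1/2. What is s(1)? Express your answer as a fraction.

3/5

p'(s) = -6s^2 - 8s - 7.
p(1/2) = 5/4, p'(1/2) = -25/2, so s(1) = (1/2) - (5/4)/(-25/2) = 3/5.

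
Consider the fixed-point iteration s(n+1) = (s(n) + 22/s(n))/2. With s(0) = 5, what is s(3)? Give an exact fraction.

38878481/8288920

s(1) = (5 + 22/5)/2 = 47/10.
s(2) = (47/10 + 22/(47/10))/2 = 4409/940.
s(3) = (4409/940 + 22/(4409/940))/2 = 38878481/8288920.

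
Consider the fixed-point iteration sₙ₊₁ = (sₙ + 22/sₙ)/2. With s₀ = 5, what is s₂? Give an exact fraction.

s₁ = (5 + 22/5)/2 = 47/10.
s₂ = (47/10 + 22/(47/10))/2 = 4409/940.

4409/940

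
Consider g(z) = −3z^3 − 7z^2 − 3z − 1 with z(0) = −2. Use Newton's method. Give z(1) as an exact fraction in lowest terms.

g'(z) = −9z^2 − 14z − 3.
g(−2) = 1, g'(−2) = −11, so z(1) = (−2) − 1/(−11) = −21/11.

−21/11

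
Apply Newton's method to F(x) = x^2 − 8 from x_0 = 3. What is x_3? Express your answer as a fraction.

665857/235416

F'(x) = 2x.
F(3) = 1, F'(3) = 6, so x_1 = 3 − 1/6 = 17/6.
F(17/6) = 1/36, F'(17/6) = 17/3, so x_2 = (17/6) − (1/36)/(17/3) = 577/204.
F(577/204) = 1/41616, F'(577/204) = 577/102, so x_3 = (577/204) − (1/41616)/(577/102) = 665857/235416.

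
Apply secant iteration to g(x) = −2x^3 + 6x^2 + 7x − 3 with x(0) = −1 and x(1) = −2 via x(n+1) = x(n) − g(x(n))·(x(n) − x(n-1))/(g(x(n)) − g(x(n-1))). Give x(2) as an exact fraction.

g(−1) = −2, g(−2) = 23. x(2) = (−2) − 23·((−2) − (−1))/(23 − (−2)) = −27/25.

−27/25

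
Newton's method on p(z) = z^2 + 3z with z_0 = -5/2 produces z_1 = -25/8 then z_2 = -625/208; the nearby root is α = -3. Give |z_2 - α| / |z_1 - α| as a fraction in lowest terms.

z_1 - α = -25/8 - (-3) = -25/8 + 3 = -1/8, so |z_1 - α| = 1/8.
z_2 - α = -625/208 - (-3) = -625/208 + 3 = -1/208, so |z_2 - α| = 1/208.
Ratio = (1/208) / (1/8) = 1/26.

1/26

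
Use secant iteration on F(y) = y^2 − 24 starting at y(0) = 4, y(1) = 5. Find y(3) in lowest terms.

F(4) = −8, F(5) = 1. y(2) = 5 − 1·(5 − 4)/(1 − (−8)) = 44/9.
F(5) = 1, F(44/9) = −8/81. y(3) = (44/9) − (−8/81)·((44/9) − 5)/((−8/81) − 1) = 436/89.

436/89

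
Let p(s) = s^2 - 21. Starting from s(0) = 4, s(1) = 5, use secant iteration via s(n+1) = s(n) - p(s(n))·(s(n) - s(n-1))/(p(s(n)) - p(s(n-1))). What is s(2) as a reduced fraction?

41/9

p(4) = -5, p(5) = 4. s(2) = 5 - 4·(5 - 4)/(4 - (-5)) = 41/9.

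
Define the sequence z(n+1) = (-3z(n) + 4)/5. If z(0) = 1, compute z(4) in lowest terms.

z(1) = (-3·1 + 4)/5 = 1/5.
z(2) = (-3·(1/5) + 4)/5 = 17/25.
z(3) = (-3·(17/25) + 4)/5 = 49/125.
z(4) = (-3·(49/125) + 4)/5 = 353/625.

353/625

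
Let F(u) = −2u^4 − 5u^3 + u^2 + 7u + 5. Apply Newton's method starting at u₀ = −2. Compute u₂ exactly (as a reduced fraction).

F'(u) = −8u^3 − 15u^2 + 2u + 7.
F(−2) = 3, F'(−2) = 7, so u₁ = (−2) − 3/7 = −17/7.
F(−17/7) = −9738/2401, F'(−17/7) = 9694/343, so u₂ = (−17/7) − (−9738/2401)/(9694/343) = −77530/33929.

−77530/33929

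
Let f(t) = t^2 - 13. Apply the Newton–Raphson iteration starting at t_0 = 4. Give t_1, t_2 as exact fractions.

f'(t) = 2t.
f(4) = 3, f'(4) = 8, so t_1 = 4 - 3/8 = 29/8.
f(29/8) = 9/64, f'(29/8) = 29/4, so t_2 = (29/8) - (9/64)/(29/4) = 1673/464.

t_1 = 29/8, t_2 = 1673/464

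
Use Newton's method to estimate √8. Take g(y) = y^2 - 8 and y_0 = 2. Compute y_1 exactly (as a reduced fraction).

g'(y) = 2y.
g(2) = -4, g'(2) = 4, so y_1 = 2 - (-4)/4 = 3.

3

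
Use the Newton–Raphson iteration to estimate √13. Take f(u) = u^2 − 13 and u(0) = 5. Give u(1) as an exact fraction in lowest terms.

f'(u) = 2u.
f(5) = 12, f'(5) = 10, so u(1) = 5 − 12/10 = 19/5.

19/5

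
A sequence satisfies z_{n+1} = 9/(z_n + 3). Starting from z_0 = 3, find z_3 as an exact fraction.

9/5

z_1 = 9/(3 + 3) = 3/2.
z_2 = 9/(3/2 + 3) = 2.
z_3 = 9/(2 + 3) = 9/5.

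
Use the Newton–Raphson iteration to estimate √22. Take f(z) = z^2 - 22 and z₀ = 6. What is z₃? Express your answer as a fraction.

5330977/1136568

f'(z) = 2z.
f(6) = 14, f'(6) = 12, so z₁ = 6 - 14/12 = 29/6.
f(29/6) = 49/36, f'(29/6) = 29/3, so z₂ = (29/6) - (49/36)/(29/3) = 1633/348.
f(1633/348) = 2401/121104, f'(1633/348) = 1633/174, so z₃ = (1633/348) - (2401/121104)/(1633/174) = 5330977/1136568.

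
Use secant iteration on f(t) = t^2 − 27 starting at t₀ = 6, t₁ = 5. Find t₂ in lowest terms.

f(6) = 9, f(5) = −2. t₂ = 5 − (−2)·(5 − 6)/((−2) − 9) = 57/11.

57/11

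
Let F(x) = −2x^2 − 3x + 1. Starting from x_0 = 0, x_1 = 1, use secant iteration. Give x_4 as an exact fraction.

149/529

F(0) = 1, F(1) = −4. x_2 = 1 − (−4)·(1 − 0)/((−4) − 1) = 1/5.
F(1) = −4, F(1/5) = 8/25. x_3 = (1/5) − (8/25)·((1/5) − 1)/((8/25) − (−4)) = 7/27.
F(1/5) = 8/25, F(7/27) = 64/729. x_4 = (7/27) − (64/729)·((7/27) − (1/5))/((64/729) − (8/25)) = 149/529.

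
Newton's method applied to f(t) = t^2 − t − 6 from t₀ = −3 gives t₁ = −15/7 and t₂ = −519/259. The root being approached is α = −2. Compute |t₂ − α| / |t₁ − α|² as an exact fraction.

t₁ − α = −15/7 − (−2) = −15/7 + 2 = −1/7, so |t₁ − α| = 1/7.
t₂ − α = −519/259 − (−2) = −519/259 + 2 = −1/259, so |t₂ − α| = 1/259.
|t₁ − α|² = 1/49.
Ratio = (1/259) / (1/49) = 7/37.

7/37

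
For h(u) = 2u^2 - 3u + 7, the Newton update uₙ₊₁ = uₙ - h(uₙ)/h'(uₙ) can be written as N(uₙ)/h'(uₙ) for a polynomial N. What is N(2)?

h'(u) = 4u - 3.
N(u) = u·h'(u) - h(u) = u·(4u - 3) - (2u^2 - 3u + 7) = 2u^2 - 7.
N(2) = 1.

1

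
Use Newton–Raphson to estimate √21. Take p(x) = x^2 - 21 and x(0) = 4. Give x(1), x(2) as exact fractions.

p'(x) = 2x.
p(4) = -5, p'(4) = 8, so x(1) = 4 - (-5)/8 = 37/8.
p(37/8) = 25/64, p'(37/8) = 37/4, so x(2) = (37/8) - (25/64)/(37/4) = 2713/592.

x(1) = 37/8, x(2) = 2713/592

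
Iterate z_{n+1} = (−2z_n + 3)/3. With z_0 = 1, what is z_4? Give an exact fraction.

z_1 = (−2·1 + 3)/3 = 1/3.
z_2 = (−2·(1/3) + 3)/3 = 7/9.
z_3 = (−2·(7/9) + 3)/3 = 13/27.
z_4 = (−2·(13/27) + 3)/3 = 55/81.

55/81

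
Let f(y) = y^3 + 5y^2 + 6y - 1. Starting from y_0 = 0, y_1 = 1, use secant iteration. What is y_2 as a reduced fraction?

f(0) = -1, f(1) = 11. y_2 = 1 - 11·(1 - 0)/(11 - (-1)) = 1/12.

1/12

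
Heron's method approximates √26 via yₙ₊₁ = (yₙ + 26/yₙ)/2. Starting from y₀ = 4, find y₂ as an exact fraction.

y₁ = (4 + 26/4)/2 = 21/4.
y₂ = (21/4 + 26/(21/4))/2 = 857/168.

857/168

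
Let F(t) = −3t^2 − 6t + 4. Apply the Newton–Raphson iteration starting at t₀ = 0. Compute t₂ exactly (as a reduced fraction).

8/15

F'(t) = −6t − 6.
F(0) = 4, F'(0) = −6, so t₁ = 0 − 4/(−6) = 2/3.
F(2/3) = −4/3, F'(2/3) = −10, so t₂ = (2/3) − (−4/3)/(−10) = 8/15.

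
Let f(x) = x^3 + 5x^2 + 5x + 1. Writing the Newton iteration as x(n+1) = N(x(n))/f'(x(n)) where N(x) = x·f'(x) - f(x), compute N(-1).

f'(x) = 3x^2 + 10x + 5.
N(x) = x·f'(x) - f(x) = x·(3x^2 + 10x + 5) - (x^3 + 5x^2 + 5x + 1) = 2x^3 + 5x^2 - 1.
N(-1) = 2.

2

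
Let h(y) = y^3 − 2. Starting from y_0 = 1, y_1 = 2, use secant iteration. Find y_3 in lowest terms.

h(1) = −1, h(2) = 6. y_2 = 2 − 6·(2 − 1)/(6 − (−1)) = 8/7.
h(2) = 6, h(8/7) = −174/343. y_3 = (8/7) − (−174/343)·((8/7) − 2)/((−174/343) − 6) = 75/62.

75/62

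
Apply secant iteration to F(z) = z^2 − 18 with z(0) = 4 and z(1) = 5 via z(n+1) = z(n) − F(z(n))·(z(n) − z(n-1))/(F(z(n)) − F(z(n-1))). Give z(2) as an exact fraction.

F(4) = −2, F(5) = 7. z(2) = 5 − 7·(5 − 4)/(7 − (−2)) = 38/9.

38/9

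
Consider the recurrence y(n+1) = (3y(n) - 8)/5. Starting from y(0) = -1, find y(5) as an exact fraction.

y(1) = (3·(-1) - 8)/5 = -11/5.
y(2) = (3·(-11/5) - 8)/5 = -73/25.
y(3) = (3·(-73/25) - 8)/5 = -419/125.
y(4) = (3·(-419/125) - 8)/5 = -2257/625.
y(5) = (3·(-2257/625) - 8)/5 = -11771/3125.

-11771/3125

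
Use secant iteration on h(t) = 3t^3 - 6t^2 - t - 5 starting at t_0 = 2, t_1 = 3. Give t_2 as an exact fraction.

h(2) = -7, h(3) = 19. t_2 = 3 - 19·(3 - 2)/(19 - (-7)) = 59/26.

59/26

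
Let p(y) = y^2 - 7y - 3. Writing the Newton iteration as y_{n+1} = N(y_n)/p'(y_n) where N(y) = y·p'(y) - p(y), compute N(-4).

p'(y) = 2y - 7.
N(y) = y·p'(y) - p(y) = y·(2y - 7) - (y^2 - 7y - 3) = y^2 + 3.
N(-4) = 19.

19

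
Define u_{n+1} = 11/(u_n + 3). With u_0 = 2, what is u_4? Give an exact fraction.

u_1 = 11/(2 + 3) = 11/5.
u_2 = 11/(11/5 + 3) = 55/26.
u_3 = 11/(55/26 + 3) = 286/133.
u_4 = 11/(286/133 + 3) = 1463/685.

1463/685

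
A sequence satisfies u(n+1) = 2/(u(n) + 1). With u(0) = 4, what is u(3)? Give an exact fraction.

u(1) = 2/(4 + 1) = 2/5.
u(2) = 2/(2/5 + 1) = 10/7.
u(3) = 2/(10/7 + 1) = 14/17.

14/17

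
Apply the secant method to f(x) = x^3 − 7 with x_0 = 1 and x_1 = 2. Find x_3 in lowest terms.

1045/547

f(1) = −6, f(2) = 1. x_2 = 2 − 1·(2 − 1)/(1 − (−6)) = 13/7.
f(2) = 1, f(13/7) = −204/343. x_3 = (13/7) − (−204/343)·((13/7) − 2)/((−204/343) − 1) = 1045/547.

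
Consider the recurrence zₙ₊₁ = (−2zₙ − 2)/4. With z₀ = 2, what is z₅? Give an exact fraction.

z₁ = (−2·2 − 2)/4 = −3/2.
z₂ = (−2·(−3/2) − 2)/4 = 1/4.
z₃ = (−2·(1/4) − 2)/4 = −5/8.
z₄ = (−2·(−5/8) − 2)/4 = −3/16.
z₅ = (−2·(−3/16) − 2)/4 = −13/32.

−13/32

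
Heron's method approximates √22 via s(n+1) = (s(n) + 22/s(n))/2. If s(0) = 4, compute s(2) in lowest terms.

713/152

s(1) = (4 + 22/4)/2 = 19/4.
s(2) = (19/4 + 22/(19/4))/2 = 713/152.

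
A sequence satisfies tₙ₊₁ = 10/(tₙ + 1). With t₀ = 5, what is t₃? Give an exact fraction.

40/19

t₁ = 10/(5 + 1) = 5/3.
t₂ = 10/(5/3 + 1) = 15/4.
t₃ = 10/(15/4 + 1) = 40/19.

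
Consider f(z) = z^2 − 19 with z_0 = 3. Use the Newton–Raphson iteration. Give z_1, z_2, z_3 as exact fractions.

z_1 = 14/3, z_2 = 367/84, z_3 = 268753/61656

f'(z) = 2z.
f(3) = −10, f'(3) = 6, so z_1 = 3 − (−10)/6 = 14/3.
f(14/3) = 25/9, f'(14/3) = 28/3, so z_2 = (14/3) − (25/9)/(28/3) = 367/84.
f(367/84) = 625/7056, f'(367/84) = 367/42, so z_3 = (367/84) − (625/7056)/(367/42) = 268753/61656.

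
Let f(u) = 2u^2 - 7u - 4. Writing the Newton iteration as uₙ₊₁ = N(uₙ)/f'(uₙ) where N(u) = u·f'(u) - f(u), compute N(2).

12

f'(u) = 4u - 7.
N(u) = u·f'(u) - f(u) = u·(4u - 7) - (2u^2 - 7u - 4) = 2u^2 + 4.
N(2) = 12.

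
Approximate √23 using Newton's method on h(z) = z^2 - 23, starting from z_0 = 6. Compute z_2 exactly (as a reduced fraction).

h'(z) = 2z.
h(6) = 13, h'(6) = 12, so z_1 = 6 - 13/12 = 59/12.
h(59/12) = 169/144, h'(59/12) = 59/6, so z_2 = (59/12) - (169/144)/(59/6) = 6793/1416.

6793/1416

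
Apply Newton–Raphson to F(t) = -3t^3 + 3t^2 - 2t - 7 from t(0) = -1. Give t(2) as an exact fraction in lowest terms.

F'(t) = -9t^2 + 6t - 2.
F(-1) = 1, F'(-1) = -17, so t(1) = (-1) - 1/(-17) = -16/17.
F(-16/17) = 201/4913, F'(-16/17) = -4514/289, so t(2) = (-16/17) - (201/4913)/(-4514/289) = -72023/76738.

-72023/76738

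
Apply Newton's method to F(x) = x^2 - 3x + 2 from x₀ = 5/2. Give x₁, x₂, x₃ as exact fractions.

x₁ = 17/8, x₂ = 161/80, x₃ = 13121/6560

F'(x) = 2x - 3.
F(5/2) = 3/4, F'(5/2) = 2, so x₁ = (5/2) - (3/4)/2 = 17/8.
F(17/8) = 9/64, F'(17/8) = 5/4, so x₂ = (17/8) - (9/64)/(5/4) = 161/80.
F(161/80) = 81/6400, F'(161/80) = 41/40, so x₃ = (161/80) - (81/6400)/(41/40) = 13121/6560.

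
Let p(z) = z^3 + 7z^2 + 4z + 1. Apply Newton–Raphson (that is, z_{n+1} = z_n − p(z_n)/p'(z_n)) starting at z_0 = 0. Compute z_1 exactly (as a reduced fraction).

−1/4

p'(z) = 3z^2 + 14z + 4.
p(0) = 1, p'(0) = 4, so z_1 = 0 − 1/4 = −1/4.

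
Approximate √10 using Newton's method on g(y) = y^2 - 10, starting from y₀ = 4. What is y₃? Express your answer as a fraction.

g'(y) = 2y.
g(4) = 6, g'(4) = 8, so y₁ = 4 - 6/8 = 13/4.
g(13/4) = 9/16, g'(13/4) = 13/2, so y₂ = (13/4) - (9/16)/(13/2) = 329/104.
g(329/104) = 81/10816, g'(329/104) = 329/52, so y₃ = (329/104) - (81/10816)/(329/52) = 216401/68432.

216401/68432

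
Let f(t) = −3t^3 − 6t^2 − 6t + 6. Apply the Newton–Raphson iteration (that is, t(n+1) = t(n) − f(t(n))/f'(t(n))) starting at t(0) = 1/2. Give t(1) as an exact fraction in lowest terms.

11/19

f'(t) = −9t^2 − 12t − 6.
f(1/2) = 9/8, f'(1/2) = −57/4, so t(1) = (1/2) − (9/8)/(−57/4) = 11/19.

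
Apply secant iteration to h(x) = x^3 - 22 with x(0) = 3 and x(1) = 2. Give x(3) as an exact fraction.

h(3) = 5, h(2) = -14. x(2) = 2 - (-14)·(2 - 3)/((-14) - 5) = 52/19.
h(2) = -14, h(52/19) = -10290/6859. x(3) = (52/19) - (-10290/6859)·((52/19) - 2)/((-10290/6859) - (-14)) = 8651/3062.

8651/3062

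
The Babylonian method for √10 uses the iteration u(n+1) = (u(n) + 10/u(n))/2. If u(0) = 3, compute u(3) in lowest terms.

u(1) = (3 + 10/3)/2 = 19/6.
u(2) = (19/6 + 10/(19/6))/2 = 721/228.
u(3) = (721/228 + 10/(721/228))/2 = 1039681/328776.

1039681/328776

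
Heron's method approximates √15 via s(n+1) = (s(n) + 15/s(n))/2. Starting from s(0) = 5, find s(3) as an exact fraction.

s(1) = (5 + 15/5)/2 = 4.
s(2) = (4 + 15/4)/2 = 31/8.
s(3) = (31/8 + 15/(31/8))/2 = 1921/496.

1921/496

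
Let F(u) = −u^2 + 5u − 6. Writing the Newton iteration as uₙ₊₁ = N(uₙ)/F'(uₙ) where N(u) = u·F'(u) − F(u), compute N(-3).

F'(u) = −2u + 5.
N(u) = u·F'(u) − F(u) = u·(−2u + 5) − (−u^2 + 5u − 6) = −u^2 + 6.
N(-3) = −3.

−3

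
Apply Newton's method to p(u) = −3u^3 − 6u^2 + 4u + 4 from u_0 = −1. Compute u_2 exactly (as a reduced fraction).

p'(u) = −9u^2 − 12u + 4.
p(−1) = −3, p'(−1) = 7, so u_1 = (−1) − (−3)/7 = −4/7.
p(−4/7) = 108/343, p'(−4/7) = 388/49, so u_2 = (−4/7) − (108/343)/(388/49) = −415/679.

−415/679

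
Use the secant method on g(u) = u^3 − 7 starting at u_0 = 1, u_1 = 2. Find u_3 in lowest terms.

g(1) = −6, g(2) = 1. u_2 = 2 − 1·(2 − 1)/(1 − (−6)) = 13/7.
g(2) = 1, g(13/7) = −204/343. u_3 = (13/7) − (−204/343)·((13/7) − 2)/((−204/343) − 1) = 1045/547.

1045/547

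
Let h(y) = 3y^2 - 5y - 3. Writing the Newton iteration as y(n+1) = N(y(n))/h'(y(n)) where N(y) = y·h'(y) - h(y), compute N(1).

h'(y) = 6y - 5.
N(y) = y·h'(y) - h(y) = y·(6y - 5) - (3y^2 - 5y - 3) = 3y^2 + 3.
N(1) = 6.

6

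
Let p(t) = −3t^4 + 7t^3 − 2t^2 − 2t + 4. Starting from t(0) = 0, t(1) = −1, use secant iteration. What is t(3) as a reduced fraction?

p(0) = 4, p(−1) = −6. t(2) = (−1) − (−6)·((−1) − 0)/((−6) − 4) = −2/5.
p(−1) = −6, p(−2/5) = 2472/625. t(3) = (−2/5) − (2472/625)·((−2/5) − (−1))/((2472/625) − (−6)) = −662/1037.

−662/1037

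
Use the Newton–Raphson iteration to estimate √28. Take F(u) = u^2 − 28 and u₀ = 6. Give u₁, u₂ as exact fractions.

F'(u) = 2u.
F(6) = 8, F'(6) = 12, so u₁ = 6 − 8/12 = 16/3.
F(16/3) = 4/9, F'(16/3) = 32/3, so u₂ = (16/3) − (4/9)/(32/3) = 127/24.

u₁ = 16/3, u₂ = 127/24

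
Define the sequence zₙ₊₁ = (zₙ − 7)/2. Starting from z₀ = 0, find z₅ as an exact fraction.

−217/32

z₁ = (0 − 7)/2 = −7/2.
z₂ = ((−7/2) − 7)/2 = −21/4.
z₃ = ((−21/4) − 7)/2 = −49/8.
z₄ = ((−49/8) − 7)/2 = −105/16.
z₅ = ((−105/16) − 7)/2 = −217/32.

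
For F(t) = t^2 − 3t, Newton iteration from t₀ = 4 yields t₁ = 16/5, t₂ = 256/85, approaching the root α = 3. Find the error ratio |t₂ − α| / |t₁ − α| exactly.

1/17

t₁ − α = 16/5 − 3 = 1/5, so |t₁ − α| = 1/5.
t₂ − α = 256/85 − 3 = 1/85, so |t₂ − α| = 1/85.
Ratio = (1/85) / (1/5) = 1/17.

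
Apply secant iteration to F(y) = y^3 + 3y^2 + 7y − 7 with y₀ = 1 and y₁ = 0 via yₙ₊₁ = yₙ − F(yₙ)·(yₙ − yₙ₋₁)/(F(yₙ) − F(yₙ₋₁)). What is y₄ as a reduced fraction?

F(1) = 4, F(0) = −7. y₂ = 0 − (−7)·(0 − 1)/((−7) − 4) = 7/11.
F(0) = −7, F(7/11) = −1428/1331. y₃ = (7/11) − (−1428/1331)·((7/11) − 0)/((−1428/1331) − (−7)) = 121/161.
F(7/11) = −1428/1331, F(121/161) = 1585284/4173281. y₄ = (121/161) − (1585284/4173281)·((121/161) − (7/11))/((1585284/4173281) − (−1428/1331)) = 7134281/9889042.

7134281/9889042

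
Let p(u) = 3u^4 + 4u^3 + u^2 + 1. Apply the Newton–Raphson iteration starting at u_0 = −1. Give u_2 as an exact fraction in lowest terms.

p'(u) = 12u^3 + 12u^2 + 2u.
p(−1) = 1, p'(−1) = −2, so u_1 = (−1) − 1/(−2) = −1/2.
p(−1/2) = 15/16, p'(−1/2) = 1/2, so u_2 = (−1/2) − (15/16)/(1/2) = −19/8.

−19/8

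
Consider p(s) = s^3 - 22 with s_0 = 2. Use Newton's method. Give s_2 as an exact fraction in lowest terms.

p'(s) = 3s^2.
p(2) = -14, p'(2) = 12, so s_1 = 2 - (-14)/12 = 19/6.
p(19/6) = 2107/216, p'(19/6) = 361/12, so s_2 = (19/6) - (2107/216)/(361/12) = 9235/3249.

9235/3249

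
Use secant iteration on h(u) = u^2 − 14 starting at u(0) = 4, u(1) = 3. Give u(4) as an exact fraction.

h(4) = 2, h(3) = −5. u(2) = 3 − (−5)·(3 − 4)/((−5) − 2) = 26/7.
h(3) = −5, h(26/7) = −10/49. u(3) = (26/7) − (−10/49)·((26/7) − 3)/((−10/49) − (−5)) = 176/47.
h(26/7) = −10/49, h(176/47) = 50/2209. u(4) = (176/47) − (50/2209)·((176/47) − (26/7))/((50/2209) − (−10/49)) = 4591/1227.

4591/1227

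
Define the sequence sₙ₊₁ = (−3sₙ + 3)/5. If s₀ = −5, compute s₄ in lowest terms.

s₁ = (−3·(−5) + 3)/5 = 18/5.
s₂ = (−3·(18/5) + 3)/5 = −39/25.
s₃ = (−3·(−39/25) + 3)/5 = 192/125.
s₄ = (−3·(192/125) + 3)/5 = −201/625.

−201/625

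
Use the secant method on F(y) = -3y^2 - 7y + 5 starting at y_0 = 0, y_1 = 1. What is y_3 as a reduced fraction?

13/23

F(0) = 5, F(1) = -5. y_2 = 1 - (-5)·(1 - 0)/((-5) - 5) = 1/2.
F(1) = -5, F(1/2) = 3/4. y_3 = (1/2) - (3/4)·((1/2) - 1)/((3/4) - (-5)) = 13/23.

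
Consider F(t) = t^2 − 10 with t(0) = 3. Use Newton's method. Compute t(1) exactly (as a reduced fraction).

F'(t) = 2t.
F(3) = −1, F'(3) = 6, so t(1) = 3 − (−1)/6 = 19/6.

19/6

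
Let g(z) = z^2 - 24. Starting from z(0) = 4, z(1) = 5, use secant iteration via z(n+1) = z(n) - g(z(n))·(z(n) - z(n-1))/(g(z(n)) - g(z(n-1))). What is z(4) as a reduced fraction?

4801/980

g(4) = -8, g(5) = 1. z(2) = 5 - 1·(5 - 4)/(1 - (-8)) = 44/9.
g(5) = 1, g(44/9) = -8/81. z(3) = (44/9) - (-8/81)·((44/9) - 5)/((-8/81) - 1) = 436/89.
g(44/9) = -8/81, g(436/89) = -8/7921. z(4) = (436/89) - (-8/7921)·((436/89) - (44/9))/((-8/7921) - (-8/81)) = 4801/980.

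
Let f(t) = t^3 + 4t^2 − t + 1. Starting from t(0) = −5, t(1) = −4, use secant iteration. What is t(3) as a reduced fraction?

f(−5) = −19, f(−4) = 5. t(2) = (−4) − 5·((−4) − (−5))/(5 − (−19)) = −101/24.
f(−4) = 5, f(−101/24) = 20995/13824. t(3) = (−101/24) − (20995/13824)·((−101/24) − (−4))/((20995/13824) − 5) = −8276/1925.

−8276/1925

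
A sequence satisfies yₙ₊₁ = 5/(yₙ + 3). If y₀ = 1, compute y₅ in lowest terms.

y₁ = 5/(1 + 3) = 5/4.
y₂ = 5/(5/4 + 3) = 20/17.
y₃ = 5/(20/17 + 3) = 85/71.
y₄ = 5/(85/71 + 3) = 355/298.
y₅ = 5/(355/298 + 3) = 1490/1249.

1490/1249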